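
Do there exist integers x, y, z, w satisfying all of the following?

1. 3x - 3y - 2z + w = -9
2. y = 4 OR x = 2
Yes

Take x = 1, y = 4, z = 0, w = 0. Substituting into each constraint:
  (1) 3(1) - 3(4) - 2(0) + 0 = -9 ✓
  (2) y = 4, target 4 ✓ (first branch holds)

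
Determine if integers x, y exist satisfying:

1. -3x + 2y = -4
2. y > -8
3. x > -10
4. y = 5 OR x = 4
Yes

Take x = 4, y = 4. Substituting into each constraint:
  (1) -3(4) + 2(4) = -4 ✓
  (2) 4 > -8 ✓
  (3) 4 > -10 ✓
  (4) x = 4, target 4 ✓ (second branch holds)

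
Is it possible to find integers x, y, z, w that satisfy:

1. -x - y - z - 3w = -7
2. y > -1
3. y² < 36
Yes

Take x = 0, y = 0, z = 1, w = 2. Substituting into each constraint:
  (1) 0 + 0 + (-1) - 3(2) = -7 ✓
  (2) 0 > -1 ✓
  (3) y² = (0)² = 0, and 0 < 36 ✓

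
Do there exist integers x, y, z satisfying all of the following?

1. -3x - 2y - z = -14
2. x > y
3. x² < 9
Yes

Take x = 1, y = 0, z = 11. Substituting into each constraint:
  (1) -3(1) - 2(0) + (-11) = -14 ✓
  (2) 1 > 0 ✓
  (3) x² = (1)² = 1, and 1 < 9 ✓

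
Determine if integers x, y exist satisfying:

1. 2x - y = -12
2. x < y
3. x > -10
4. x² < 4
Yes

Take x = 0, y = 12. Substituting into each constraint:
  (1) 2(0) + (-12) = -12 ✓
  (2) 0 < 12 ✓
  (3) 0 > -10 ✓
  (4) x² = (0)² = 0, and 0 < 4 ✓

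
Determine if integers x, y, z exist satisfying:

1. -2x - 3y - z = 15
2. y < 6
Yes

Take x = 0, y = 0, z = -15. Substituting into each constraint:
  (1) -2(0) - 3(0) + 15 = 15 ✓
  (2) 0 < 6 ✓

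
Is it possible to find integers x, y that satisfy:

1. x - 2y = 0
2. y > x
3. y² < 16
Yes

Take x = -2, y = -1. Substituting into each constraint:
  (1) (-2) - 2(-1) = 0 ✓
  (2) -1 > -2 ✓
  (3) y² = (-1)² = 1, and 1 < 16 ✓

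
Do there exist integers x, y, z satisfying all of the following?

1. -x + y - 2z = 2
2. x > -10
Yes

Take x = 0, y = 2, z = 0. Substituting into each constraint:
  (1) 0 + 2 - 2(0) = 2 ✓
  (2) 0 > -10 ✓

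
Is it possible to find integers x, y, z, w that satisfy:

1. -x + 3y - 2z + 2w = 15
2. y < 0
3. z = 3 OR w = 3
Yes

Take x = -20, y = -1, z = 3, w = 2. Substituting into each constraint:
  (1) 20 + 3(-1) - 2(3) + 2(2) = 15 ✓
  (2) -1 < 0 ✓
  (3) z = 3, target 3 ✓ (first branch holds)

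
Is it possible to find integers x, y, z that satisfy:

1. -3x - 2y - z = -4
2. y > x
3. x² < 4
Yes

Take x = -1, y = 0, z = 7. Substituting into each constraint:
  (1) -3(-1) - 2(0) + (-7) = -4 ✓
  (2) 0 > -1 ✓
  (3) x² = (-1)² = 1, and 1 < 4 ✓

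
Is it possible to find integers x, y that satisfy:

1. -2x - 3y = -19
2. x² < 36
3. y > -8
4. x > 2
Yes

Take x = 5, y = 3. Substituting into each constraint:
  (1) -2(5) - 3(3) = -19 ✓
  (2) x² = (5)² = 25, and 25 < 36 ✓
  (3) 3 > -8 ✓
  (4) 5 > 2 ✓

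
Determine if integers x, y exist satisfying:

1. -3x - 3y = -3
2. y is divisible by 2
Yes

Take x = 1, y = 0. Substituting into each constraint:
  (1) -3(1) - 3(0) = -3 ✓
  (2) 0 = 2 × 0, remainder 0 ✓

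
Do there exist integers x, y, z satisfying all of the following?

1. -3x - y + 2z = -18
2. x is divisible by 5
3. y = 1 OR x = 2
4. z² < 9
Yes

Take x = 5, y = 1, z = -1. Substituting into each constraint:
  (1) -3(5) + (-1) + 2(-1) = -18 ✓
  (2) 5 = 5 × 1, remainder 0 ✓
  (3) y = 1, target 1 ✓ (first branch holds)
  (4) z² = (-1)² = 1, and 1 < 9 ✓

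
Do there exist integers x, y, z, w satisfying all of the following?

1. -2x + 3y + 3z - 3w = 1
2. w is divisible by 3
Yes

Take x = 1, y = 1, z = 0, w = 0. Substituting into each constraint:
  (1) -2(1) + 3(1) + 3(0) - 3(0) = 1 ✓
  (2) 0 = 3 × 0, remainder 0 ✓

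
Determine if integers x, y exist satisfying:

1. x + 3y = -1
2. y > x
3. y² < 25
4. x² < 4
Yes

Take x = -1, y = 0. Substituting into each constraint:
  (1) (-1) + 3(0) = -1 ✓
  (2) 0 > -1 ✓
  (3) y² = (0)² = 0, and 0 < 25 ✓
  (4) x² = (-1)² = 1, and 1 < 4 ✓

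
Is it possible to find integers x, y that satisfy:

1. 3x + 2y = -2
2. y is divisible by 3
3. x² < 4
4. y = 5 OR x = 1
No

A contradictory subset is {3x + 2y = -2, y is divisible by 3, y = 5 OR x = 1}. No integer assignment can satisfy these jointly:

  - 3x + 2y = -2: is a linear equation tying the variables together
  - y is divisible by 3: restricts y to multiples of 3
  - y = 5 OR x = 1: forces a choice: either y = 5 or x = 1

Modular obstruction: writing y = 3y', every remaining term of the linear equation is divisible by 3, so the left side is ≡ 0 (mod 3); but the right side -2 ≡ 1 (mod 3). No integers can satisfy it.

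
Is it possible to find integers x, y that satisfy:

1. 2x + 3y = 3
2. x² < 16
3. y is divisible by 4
No

A contradictory subset is {2x + 3y = 3, y is divisible by 4}. No integer assignment can satisfy these jointly:

  - 2x + 3y = 3: is a linear equation tying the variables together
  - y is divisible by 4: restricts y to multiples of 4

Modular obstruction: writing y = 4y', every remaining term of the linear equation is divisible by 2, so the left side is ≡ 0 (mod 2); but the right side 3 ≡ 1 (mod 2). No integers can satisfy it.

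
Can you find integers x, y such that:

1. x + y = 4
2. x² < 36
Yes

Take x = 0, y = 4. Substituting into each constraint:
  (1) 0 + 4 = 4 ✓
  (2) x² = (0)² = 0, and 0 < 36 ✓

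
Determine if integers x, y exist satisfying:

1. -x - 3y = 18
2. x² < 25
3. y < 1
Yes

Take x = 0, y = -6. Substituting into each constraint:
  (1) 0 - 3(-6) = 18 ✓
  (2) x² = (0)² = 0, and 0 < 25 ✓
  (3) -6 < 1 ✓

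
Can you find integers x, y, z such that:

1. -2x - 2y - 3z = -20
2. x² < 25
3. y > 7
Yes

Take x = 2, y = 8, z = 0. Substituting into each constraint:
  (1) -2(2) - 2(8) - 3(0) = -20 ✓
  (2) x² = (2)² = 4, and 4 < 25 ✓
  (3) 8 > 7 ✓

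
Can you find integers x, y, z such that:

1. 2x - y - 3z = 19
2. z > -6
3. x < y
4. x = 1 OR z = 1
Yes

Take x = 23, y = 24, z = 1. Substituting into each constraint:
  (1) 2(23) + (-24) - 3(1) = 19 ✓
  (2) 1 > -6 ✓
  (3) 23 < 24 ✓
  (4) z = 1, target 1 ✓ (second branch holds)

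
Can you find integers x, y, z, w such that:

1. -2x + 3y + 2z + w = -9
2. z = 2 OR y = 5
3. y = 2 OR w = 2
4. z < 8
Yes

Take x = 0, y = 2, z = 2, w = -19. Substituting into each constraint:
  (1) -2(0) + 3(2) + 2(2) + (-19) = -9 ✓
  (2) z = 2, target 2 ✓ (first branch holds)
  (3) y = 2, target 2 ✓ (first branch holds)
  (4) 2 < 8 ✓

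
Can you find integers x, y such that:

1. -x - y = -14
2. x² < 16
Yes

Take x = 0, y = 14. Substituting into each constraint:
  (1) 0 + (-14) = -14 ✓
  (2) x² = (0)² = 0, and 0 < 16 ✓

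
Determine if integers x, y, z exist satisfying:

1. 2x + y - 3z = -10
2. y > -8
Yes

Take x = 1, y = 0, z = 4. Substituting into each constraint:
  (1) 2(1) + 0 - 3(4) = -10 ✓
  (2) 0 > -8 ✓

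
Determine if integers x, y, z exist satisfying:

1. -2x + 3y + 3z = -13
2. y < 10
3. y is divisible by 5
Yes

Take x = 8, y = 0, z = 1. Substituting into each constraint:
  (1) -2(8) + 3(0) + 3(1) = -13 ✓
  (2) 0 < 10 ✓
  (3) 0 = 5 × 0, remainder 0 ✓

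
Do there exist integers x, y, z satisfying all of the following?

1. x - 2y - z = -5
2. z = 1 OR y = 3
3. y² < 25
Yes

Take x = 0, y = 2, z = 1. Substituting into each constraint:
  (1) 0 - 2(2) + (-1) = -5 ✓
  (2) z = 1, target 1 ✓ (first branch holds)
  (3) y² = (2)² = 4, and 4 < 25 ✓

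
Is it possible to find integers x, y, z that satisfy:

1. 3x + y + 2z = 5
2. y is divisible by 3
Yes

Take x = 1, y = 0, z = 1. Substituting into each constraint:
  (1) 3(1) + 0 + 2(1) = 5 ✓
  (2) 0 = 3 × 0, remainder 0 ✓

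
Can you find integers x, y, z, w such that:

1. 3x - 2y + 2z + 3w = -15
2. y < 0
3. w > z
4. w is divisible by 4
Yes

Take x = -5, y = -1, z = -1, w = 0. Substituting into each constraint:
  (1) 3(-5) - 2(-1) + 2(-1) + 3(0) = -15 ✓
  (2) -1 < 0 ✓
  (3) 0 > -1 ✓
  (4) 0 = 4 × 0, remainder 0 ✓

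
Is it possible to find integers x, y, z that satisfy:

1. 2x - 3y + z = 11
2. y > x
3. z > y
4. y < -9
Yes

Take x = -11, y = -10, z = 3. Substituting into each constraint:
  (1) 2(-11) - 3(-10) + 3 = 11 ✓
  (2) -10 > -11 ✓
  (3) 3 > -10 ✓
  (4) -10 < -9 ✓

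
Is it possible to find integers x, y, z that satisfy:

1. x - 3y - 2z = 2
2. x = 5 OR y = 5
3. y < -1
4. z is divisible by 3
Yes

Take x = 5, y = -3, z = 6. Substituting into each constraint:
  (1) 5 - 3(-3) - 2(6) = 2 ✓
  (2) x = 5, target 5 ✓ (first branch holds)
  (3) -3 < -1 ✓
  (4) 6 = 3 × 2, remainder 0 ✓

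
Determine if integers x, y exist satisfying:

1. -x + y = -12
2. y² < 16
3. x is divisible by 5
Yes

Take x = 15, y = 3. Substituting into each constraint:
  (1) (-15) + 3 = -12 ✓
  (2) y² = (3)² = 9, and 9 < 16 ✓
  (3) 15 = 5 × 3, remainder 0 ✓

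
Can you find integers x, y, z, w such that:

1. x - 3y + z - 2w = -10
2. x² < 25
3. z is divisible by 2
Yes

Take x = 2, y = 0, z = 0, w = 6. Substituting into each constraint:
  (1) 2 - 3(0) + 0 - 2(6) = -10 ✓
  (2) x² = (2)² = 4, and 4 < 25 ✓
  (3) 0 = 2 × 0, remainder 0 ✓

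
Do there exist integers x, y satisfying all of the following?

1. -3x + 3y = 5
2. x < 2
No

Even the single constraint (-3x + 3y = 5) is infeasible over the integers.

  - -3x + 3y = 5: every term on the left is divisible by 3, so the LHS ≡ 0 (mod 3), but the RHS 5 is not — no integer solution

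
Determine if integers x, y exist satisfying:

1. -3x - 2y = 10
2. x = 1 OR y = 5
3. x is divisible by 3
No

A contradictory subset is {-3x - 2y = 10, x = 1 OR y = 5}. No integer assignment can satisfy these jointly:

  - -3x - 2y = 10: is a linear equation tying the variables together
  - x = 1 OR y = 5: forces a choice: either x = 1 or y = 5

Split on the disjunction (x = 1 OR y = 5):
  • If x = 1: with x = 1, every remaining term of the linear equation is divisible by 2, so the left side is ≡ 0 (mod 2); but the right side 13 ≡ 1 (mod 2). No integers can satisfy it.
  • If y = 5: with y = 5, every remaining term of the linear equation is divisible by 3, so the left side is ≡ 0 (mod 3); but the right side 20 ≡ 2 (mod 3). No integers can satisfy it.
Both branches are infeasible, so the system has no integer solution.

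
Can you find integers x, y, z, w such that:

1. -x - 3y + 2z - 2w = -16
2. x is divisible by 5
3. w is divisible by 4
Yes

Take x = 0, y = 0, z = -8, w = 0. Substituting into each constraint:
  (1) 0 - 3(0) + 2(-8) - 2(0) = -16 ✓
  (2) 0 = 5 × 0, remainder 0 ✓
  (3) 0 = 4 × 0, remainder 0 ✓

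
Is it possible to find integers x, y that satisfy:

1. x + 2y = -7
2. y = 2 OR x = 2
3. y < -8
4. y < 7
No

A contradictory subset is {x + 2y = -7, y = 2 OR x = 2, y < -8}. No integer assignment can satisfy these jointly:

  - x + 2y = -7: is a linear equation tying the variables together
  - y = 2 OR x = 2: forces a choice: either y = 2 or x = 2
  - y < -8: bounds one variable relative to a constant

Split on the disjunction (y = 2 OR x = 2):
  • If y = 2: this contradicts the bound y ≤ -9.
  • If x = 2: with x = 2, every remaining term of the linear equation is divisible by 2, so the left side is ≡ 0 (mod 2); but the right side -9 ≡ 1 (mod 2). No integers can satisfy it.
Both branches are infeasible, so the system has no integer solution.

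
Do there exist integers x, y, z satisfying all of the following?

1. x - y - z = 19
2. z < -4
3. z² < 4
No

A contradictory subset is {z < -4, z² < 4}. No integer assignment can satisfy these jointly:

  - z < -4: bounds one variable relative to a constant
  - z² < 4: restricts z to |z| ≤ 1

Direct contradiction: the bounds on z require z ≥ -1 and z ≤ -5 simultaneously, which is empty.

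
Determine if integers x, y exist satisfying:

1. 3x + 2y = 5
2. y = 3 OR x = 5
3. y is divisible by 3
No

The full constraint system is jointly infeasible over the integers. Each constraint and what it forces:

  - 3x + 2y = 5: is a linear equation tying the variables together
  - y = 3 OR x = 5: forces a choice: either y = 3 or x = 5
  - y is divisible by 3: restricts y to multiples of 3

Modular obstruction: writing y = 3y', every remaining term of the linear equation is divisible by 3, so the left side is ≡ 0 (mod 3); but the right side 5 ≡ 2 (mod 3). No integers can satisfy it.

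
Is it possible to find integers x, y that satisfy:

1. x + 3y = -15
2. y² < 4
Yes

Take x = -15, y = 0. Substituting into each constraint:
  (1) (-15) + 3(0) = -15 ✓
  (2) y² = (0)² = 0, and 0 < 4 ✓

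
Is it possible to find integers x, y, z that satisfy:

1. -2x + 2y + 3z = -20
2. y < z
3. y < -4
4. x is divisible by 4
Yes

Take x = 4, y = -6, z = 0. Substituting into each constraint:
  (1) -2(4) + 2(-6) + 3(0) = -20 ✓
  (2) -6 < 0 ✓
  (3) -6 < -4 ✓
  (4) 4 = 4 × 1, remainder 0 ✓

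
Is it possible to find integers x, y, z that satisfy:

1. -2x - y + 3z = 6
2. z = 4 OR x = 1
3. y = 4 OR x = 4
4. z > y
Yes

Take x = 4, y = -2, z = 4. Substituting into each constraint:
  (1) -2(4) + 2 + 3(4) = 6 ✓
  (2) z = 4, target 4 ✓ (first branch holds)
  (3) x = 4, target 4 ✓ (second branch holds)
  (4) 4 > -2 ✓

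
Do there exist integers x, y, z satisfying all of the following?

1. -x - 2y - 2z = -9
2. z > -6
Yes

Take x = 1, y = 0, z = 4. Substituting into each constraint:
  (1) (-1) - 2(0) - 2(4) = -9 ✓
  (2) 4 > -6 ✓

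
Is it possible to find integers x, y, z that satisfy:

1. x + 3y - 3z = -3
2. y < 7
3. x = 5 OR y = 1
Yes

Take x = 6, y = 1, z = 4. Substituting into each constraint:
  (1) 6 + 3(1) - 3(4) = -3 ✓
  (2) 1 < 7 ✓
  (3) y = 1, target 1 ✓ (second branch holds)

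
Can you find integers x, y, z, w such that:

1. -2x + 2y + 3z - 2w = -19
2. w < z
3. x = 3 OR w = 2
Yes

Take x = 3, y = -8, z = 1, w = 0. Substituting into each constraint:
  (1) -2(3) + 2(-8) + 3(1) - 2(0) = -19 ✓
  (2) 0 < 1 ✓
  (3) x = 3, target 3 ✓ (first branch holds)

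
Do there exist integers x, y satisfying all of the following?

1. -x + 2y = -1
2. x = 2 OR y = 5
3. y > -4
Yes

Take x = 11, y = 5. Substituting into each constraint:
  (1) (-11) + 2(5) = -1 ✓
  (2) y = 5, target 5 ✓ (second branch holds)
  (3) 5 > -4 ✓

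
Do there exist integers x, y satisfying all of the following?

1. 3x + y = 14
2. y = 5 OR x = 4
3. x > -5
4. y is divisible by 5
Yes

Take x = 3, y = 5. Substituting into each constraint:
  (1) 3(3) + 5 = 14 ✓
  (2) y = 5, target 5 ✓ (first branch holds)
  (3) 3 > -5 ✓
  (4) 5 = 5 × 1, remainder 0 ✓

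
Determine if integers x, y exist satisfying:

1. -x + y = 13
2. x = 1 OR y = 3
Yes

Take x = -10, y = 3. Substituting into each constraint:
  (1) 10 + 3 = 13 ✓
  (2) y = 3, target 3 ✓ (second branch holds)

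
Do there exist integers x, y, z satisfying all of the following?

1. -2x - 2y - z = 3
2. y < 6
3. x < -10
Yes

Take x = -11, y = 0, z = 19. Substituting into each constraint:
  (1) -2(-11) - 2(0) + (-19) = 3 ✓
  (2) 0 < 6 ✓
  (3) -11 < -10 ✓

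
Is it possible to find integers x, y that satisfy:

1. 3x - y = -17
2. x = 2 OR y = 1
Yes

Take x = 2, y = 23. Substituting into each constraint:
  (1) 3(2) + (-23) = -17 ✓
  (2) x = 2, target 2 ✓ (first branch holds)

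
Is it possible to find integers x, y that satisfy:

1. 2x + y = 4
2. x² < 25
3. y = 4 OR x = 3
Yes

Take x = 0, y = 4. Substituting into each constraint:
  (1) 2(0) + 4 = 4 ✓
  (2) x² = (0)² = 0, and 0 < 25 ✓
  (3) y = 4, target 4 ✓ (first branch holds)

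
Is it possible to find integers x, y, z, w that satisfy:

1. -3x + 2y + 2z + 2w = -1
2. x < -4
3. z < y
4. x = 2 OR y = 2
Yes

Take x = -5, y = 2, z = 1, w = -11. Substituting into each constraint:
  (1) -3(-5) + 2(2) + 2(1) + 2(-11) = -1 ✓
  (2) -5 < -4 ✓
  (3) 1 < 2 ✓
  (4) y = 2, target 2 ✓ (second branch holds)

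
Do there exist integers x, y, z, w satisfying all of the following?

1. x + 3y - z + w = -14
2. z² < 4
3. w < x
Yes

Take x = 1, y = -5, z = 0, w = 0. Substituting into each constraint:
  (1) 1 + 3(-5) + 0 + 0 = -14 ✓
  (2) z² = (0)² = 0, and 0 < 4 ✓
  (3) 0 < 1 ✓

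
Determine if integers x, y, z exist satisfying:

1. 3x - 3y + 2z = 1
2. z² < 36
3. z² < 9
Yes

Take x = 1, y = 0, z = -1. Substituting into each constraint:
  (1) 3(1) - 3(0) + 2(-1) = 1 ✓
  (2) z² = (-1)² = 1, and 1 < 36 ✓
  (3) z² = (-1)² = 1, and 1 < 9 ✓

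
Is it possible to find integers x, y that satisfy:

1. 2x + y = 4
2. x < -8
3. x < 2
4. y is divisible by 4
Yes

Take x = -10, y = 24. Substituting into each constraint:
  (1) 2(-10) + 24 = 4 ✓
  (2) -10 < -8 ✓
  (3) -10 < 2 ✓
  (4) 24 = 4 × 6, remainder 0 ✓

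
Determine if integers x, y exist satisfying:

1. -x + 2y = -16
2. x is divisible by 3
Yes

Take x = 0, y = -8. Substituting into each constraint:
  (1) 0 + 2(-8) = -16 ✓
  (2) 0 = 3 × 0, remainder 0 ✓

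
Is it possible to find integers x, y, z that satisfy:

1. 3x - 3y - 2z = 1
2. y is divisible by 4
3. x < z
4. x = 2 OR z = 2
No

A contradictory subset is {3x - 3y - 2z = 1, y is divisible by 4, x = 2 OR z = 2}. No integer assignment can satisfy these jointly:

  - 3x - 3y - 2z = 1: is a linear equation tying the variables together
  - y is divisible by 4: restricts y to multiples of 4
  - x = 2 OR z = 2: forces a choice: either x = 2 or z = 2

Split on the disjunction (x = 2 OR z = 2):
  • If x = 2: with x = 2, writing y = 4y', every remaining term of the linear equation is divisible by 2, so the left side is ≡ 0 (mod 2); but the right side -5 ≡ 1 (mod 2). No integers can satisfy it.
  • If z = 2: with z = 2, writing y = 4y', every remaining term of the linear equation is divisible by 3, so the left side is ≡ 0 (mod 3); but the right side 5 ≡ 2 (mod 3). No integers can satisfy it.
Both branches are infeasible, so the system has no integer solution.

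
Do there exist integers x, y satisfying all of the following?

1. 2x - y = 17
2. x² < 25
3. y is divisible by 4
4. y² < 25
No

A contradictory subset is {2x - y = 17, y is divisible by 4}. No integer assignment can satisfy these jointly:

  - 2x - y = 17: is a linear equation tying the variables together
  - y is divisible by 4: restricts y to multiples of 4

Modular obstruction: writing y = 4y', every remaining term of the linear equation is divisible by 2, so the left side is ≡ 0 (mod 2); but the right side 17 ≡ 1 (mod 2). No integers can satisfy it.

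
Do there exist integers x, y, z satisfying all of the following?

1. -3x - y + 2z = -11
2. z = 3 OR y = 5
Yes

Take x = 0, y = 5, z = -3. Substituting into each constraint:
  (1) -3(0) + (-5) + 2(-3) = -11 ✓
  (2) y = 5, target 5 ✓ (second branch holds)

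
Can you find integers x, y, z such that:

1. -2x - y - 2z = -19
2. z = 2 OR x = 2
Yes

Take x = 3, y = 9, z = 2. Substituting into each constraint:
  (1) -2(3) + (-9) - 2(2) = -19 ✓
  (2) z = 2, target 2 ✓ (first branch holds)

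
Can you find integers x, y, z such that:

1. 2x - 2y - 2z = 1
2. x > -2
No

Even the single constraint (2x - 2y - 2z = 1) is infeasible over the integers.

  - 2x - 2y - 2z = 1: every term on the left is divisible by 2, so the LHS ≡ 0 (mod 2), but the RHS 1 is not — no integer solution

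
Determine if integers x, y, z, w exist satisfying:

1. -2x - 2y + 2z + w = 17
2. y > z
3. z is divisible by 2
Yes

Take x = 0, y = 1, z = 0, w = 19. Substituting into each constraint:
  (1) -2(0) - 2(1) + 2(0) + 19 = 17 ✓
  (2) 1 > 0 ✓
  (3) 0 = 2 × 0, remainder 0 ✓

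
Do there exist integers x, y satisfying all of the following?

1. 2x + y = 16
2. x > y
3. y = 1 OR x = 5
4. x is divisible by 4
No

A contradictory subset is {2x + y = 16, x > y, y = 1 OR x = 5}. No integer assignment can satisfy these jointly:

  - 2x + y = 16: is a linear equation tying the variables together
  - x > y: bounds one variable relative to another variable
  - y = 1 OR x = 5: forces a choice: either y = 1 or x = 5

Split on the disjunction (y = 1 OR x = 5):
  • If y = 1: with y = 1, every remaining term of the linear equation is divisible by 2, so the left side is ≡ 0 (mod 2); but the right side 15 ≡ 1 (mod 2). No integers can satisfy it.
  • If x = 5: the equation forces y = 6, giving (x, y) = (5, 6), which violates x > y.
Both branches are infeasible, so the system has no integer solution.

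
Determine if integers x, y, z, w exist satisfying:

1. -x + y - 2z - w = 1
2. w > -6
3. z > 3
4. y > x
Yes

Take x = 0, y = 4, z = 4, w = -5. Substituting into each constraint:
  (1) 0 + 4 - 2(4) + 5 = 1 ✓
  (2) -5 > -6 ✓
  (3) 4 > 3 ✓
  (4) 4 > 0 ✓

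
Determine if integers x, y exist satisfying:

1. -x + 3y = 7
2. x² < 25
Yes

Take x = -1, y = 2. Substituting into each constraint:
  (1) 1 + 3(2) = 7 ✓
  (2) x² = (-1)² = 1, and 1 < 25 ✓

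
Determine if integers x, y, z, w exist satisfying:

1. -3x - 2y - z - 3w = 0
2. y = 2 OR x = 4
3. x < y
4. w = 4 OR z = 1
Yes

Take x = 1, y = 2, z = -19, w = 4. Substituting into each constraint:
  (1) -3(1) - 2(2) + 19 - 3(4) = 0 ✓
  (2) y = 2, target 2 ✓ (first branch holds)
  (3) 1 < 2 ✓
  (4) w = 4, target 4 ✓ (first branch holds)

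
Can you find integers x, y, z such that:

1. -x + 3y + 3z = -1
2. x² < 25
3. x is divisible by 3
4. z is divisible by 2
No

A contradictory subset is {-x + 3y + 3z = -1, x is divisible by 3}. No integer assignment can satisfy these jointly:

  - -x + 3y + 3z = -1: is a linear equation tying the variables together
  - x is divisible by 3: restricts x to multiples of 3

Modular obstruction: writing x = 3x', every remaining term of the linear equation is divisible by 3, so the left side is ≡ 0 (mod 3); but the right side -1 ≡ 2 (mod 3). No integers can satisfy it.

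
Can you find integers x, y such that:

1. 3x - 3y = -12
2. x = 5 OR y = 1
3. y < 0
No

The full constraint system is jointly infeasible over the integers. Each constraint and what it forces:

  - 3x - 3y = -12: is a linear equation tying the variables together
  - x = 5 OR y = 1: forces a choice: either x = 5 or y = 1
  - y < 0: bounds one variable relative to a constant

Split on the disjunction (x = 5 OR y = 1):
  • If x = 5: the equation forces y = 9, which contradicts the bound y ≤ -1.
  • If y = 1: this contradicts the bound y ≤ -1.
Both branches are infeasible, so the system has no integer solution.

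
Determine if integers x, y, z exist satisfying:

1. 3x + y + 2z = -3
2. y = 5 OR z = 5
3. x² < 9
Yes

Take x = -1, y = -10, z = 5. Substituting into each constraint:
  (1) 3(-1) + (-10) + 2(5) = -3 ✓
  (2) z = 5, target 5 ✓ (second branch holds)
  (3) x² = (-1)² = 1, and 1 < 9 ✓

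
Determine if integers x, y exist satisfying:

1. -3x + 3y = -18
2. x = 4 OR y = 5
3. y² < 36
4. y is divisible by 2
Yes

Take x = 4, y = -2. Substituting into each constraint:
  (1) -3(4) + 3(-2) = -18 ✓
  (2) x = 4, target 4 ✓ (first branch holds)
  (3) y² = (-2)² = 4, and 4 < 36 ✓
  (4) -2 = 2 × -1, remainder 0 ✓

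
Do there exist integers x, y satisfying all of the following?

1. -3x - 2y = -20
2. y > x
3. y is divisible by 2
Yes

Take x = 0, y = 10. Substituting into each constraint:
  (1) -3(0) - 2(10) = -20 ✓
  (2) 10 > 0 ✓
  (3) 10 = 2 × 5, remainder 0 ✓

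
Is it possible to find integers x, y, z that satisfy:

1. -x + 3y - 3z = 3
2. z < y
Yes

Take x = 0, y = 0, z = -1. Substituting into each constraint:
  (1) 0 + 3(0) - 3(-1) = 3 ✓
  (2) -1 < 0 ✓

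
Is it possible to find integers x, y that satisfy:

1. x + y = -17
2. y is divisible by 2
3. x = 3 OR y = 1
Yes

Take x = 3, y = -20. Substituting into each constraint:
  (1) 3 + (-20) = -17 ✓
  (2) -20 = 2 × -10, remainder 0 ✓
  (3) x = 3, target 3 ✓ (first branch holds)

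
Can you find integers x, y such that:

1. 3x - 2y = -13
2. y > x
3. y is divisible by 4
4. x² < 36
Yes

Take x = 1, y = 8. Substituting into each constraint:
  (1) 3(1) - 2(8) = -13 ✓
  (2) 8 > 1 ✓
  (3) 8 = 4 × 2, remainder 0 ✓
  (4) x² = (1)² = 1, and 1 < 36 ✓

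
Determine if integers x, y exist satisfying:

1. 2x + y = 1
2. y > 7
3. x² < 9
No

The full constraint system is jointly infeasible over the integers. Each constraint and what it forces:

  - 2x + y = 1: is a linear equation tying the variables together
  - y > 7: bounds one variable relative to a constant
  - x² < 9: restricts x to |x| ≤ 2

Range argument: with x ∈ [-2, 2], y ∈ [8, ∞], the left side of the equation is at least 4, but the right side is 1 < 4. No integer solution exists.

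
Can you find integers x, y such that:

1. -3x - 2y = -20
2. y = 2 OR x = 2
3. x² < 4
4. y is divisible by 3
No

A contradictory subset is {-3x - 2y = -20, y = 2 OR x = 2, x² < 4}. No integer assignment can satisfy these jointly:

  - -3x - 2y = -20: is a linear equation tying the variables together
  - y = 2 OR x = 2: forces a choice: either y = 2 or x = 2
  - x² < 4: restricts x to |x| ≤ 1

Split on the disjunction (y = 2 OR x = 2):
  • If y = 2: with y = 2, every remaining term of the linear equation is divisible by 3, so the left side is ≡ 0 (mod 3); but the right side -16 ≡ 2 (mod 3). No integers can satisfy it.
  • If x = 2: this contradicts x² < 4, which requires |x| ≤ 1.
Both branches are infeasible, so the system has no integer solution.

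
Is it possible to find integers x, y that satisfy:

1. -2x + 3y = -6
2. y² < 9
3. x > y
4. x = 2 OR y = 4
No

A contradictory subset is {-2x + 3y = -6, y² < 9, x = 2 OR y = 4}. No integer assignment can satisfy these jointly:

  - -2x + 3y = -6: is a linear equation tying the variables together
  - y² < 9: restricts y to |y| ≤ 2
  - x = 2 OR y = 4: forces a choice: either x = 2 or y = 4

Split on the disjunction (x = 2 OR y = 4):
  • If x = 2: with x = 2, every remaining term of the linear equation is divisible by 3, so the left side is ≡ 0 (mod 3); but the right side -2 ≡ 1 (mod 3). No integers can satisfy it.
  • If y = 4: this contradicts y² < 9, which requires |y| ≤ 2.
Both branches are infeasible, so the system has no integer solution.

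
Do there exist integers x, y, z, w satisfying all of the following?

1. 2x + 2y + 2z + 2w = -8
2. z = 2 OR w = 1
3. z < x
Yes

Take x = 1, y = -6, z = 0, w = 1. Substituting into each constraint:
  (1) 2(1) + 2(-6) + 2(0) + 2(1) = -8 ✓
  (2) w = 1, target 1 ✓ (second branch holds)
  (3) 0 < 1 ✓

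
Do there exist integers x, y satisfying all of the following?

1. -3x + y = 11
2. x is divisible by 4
Yes

Take x = 0, y = 11. Substituting into each constraint:
  (1) -3(0) + 11 = 11 ✓
  (2) 0 = 4 × 0, remainder 0 ✓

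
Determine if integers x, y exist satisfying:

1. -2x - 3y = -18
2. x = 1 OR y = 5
No

The full constraint system is jointly infeasible over the integers. Each constraint and what it forces:

  - -2x - 3y = -18: is a linear equation tying the variables together
  - x = 1 OR y = 5: forces a choice: either x = 1 or y = 5

Split on the disjunction (x = 1 OR y = 5):
  • If x = 1: with x = 1, every remaining term of the linear equation is divisible by 3, so the left side is ≡ 0 (mod 3); but the right side -16 ≡ 2 (mod 3). No integers can satisfy it.
  • If y = 5: with y = 5, every remaining term of the linear equation is divisible by 2, so the left side is ≡ 0 (mod 2); but the right side -3 ≡ 1 (mod 2). No integers can satisfy it.
Both branches are infeasible, so the system has no integer solution.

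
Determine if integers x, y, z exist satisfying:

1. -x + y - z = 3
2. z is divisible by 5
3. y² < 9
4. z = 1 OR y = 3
No

A contradictory subset is {z is divisible by 5, y² < 9, z = 1 OR y = 3}. No integer assignment can satisfy these jointly:

  - z is divisible by 5: restricts z to multiples of 5
  - y² < 9: restricts y to |y| ≤ 2
  - z = 1 OR y = 3: forces a choice: either z = 1 or y = 3

Split on the disjunction (z = 1 OR y = 3):
  • If z = 1: this contradicts the divisibility constraint — 1 is not a multiple of 5.
  • If y = 3: this contradicts y² < 9, which requires |y| ≤ 2.
Both branches are infeasible, so the system has no integer solution.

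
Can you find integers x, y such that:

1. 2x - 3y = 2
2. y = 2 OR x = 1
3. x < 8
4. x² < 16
Yes

Take x = 1, y = 0. Substituting into each constraint:
  (1) 2(1) - 3(0) = 2 ✓
  (2) x = 1, target 1 ✓ (second branch holds)
  (3) 1 < 8 ✓
  (4) x² = (1)² = 1, and 1 < 16 ✓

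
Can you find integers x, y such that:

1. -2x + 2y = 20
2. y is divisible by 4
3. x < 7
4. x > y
No

A contradictory subset is {-2x + 2y = 20, x > y}. No integer assignment can satisfy these jointly:

  - -2x + 2y = 20: is a linear equation tying the variables together
  - x > y: bounds one variable relative to another variable

From the equation, x − y = -10, i.e. x − y = -10; but x > y requires x − y ≥ 1. Contradiction.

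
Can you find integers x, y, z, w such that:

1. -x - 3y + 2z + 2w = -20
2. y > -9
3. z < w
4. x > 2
Yes

Take x = 3, y = 9, z = 2, w = 3. Substituting into each constraint:
  (1) (-3) - 3(9) + 2(2) + 2(3) = -20 ✓
  (2) 9 > -9 ✓
  (3) 2 < 3 ✓
  (4) 3 > 2 ✓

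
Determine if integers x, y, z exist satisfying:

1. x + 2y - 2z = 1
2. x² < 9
Yes

Take x = 1, y = 0, z = 0. Substituting into each constraint:
  (1) 1 + 2(0) - 2(0) = 1 ✓
  (2) x² = (1)² = 1, and 1 < 9 ✓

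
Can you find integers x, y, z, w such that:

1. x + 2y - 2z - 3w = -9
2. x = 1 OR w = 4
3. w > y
Yes

Take x = 1, y = -1, z = 4, w = 0. Substituting into each constraint:
  (1) 1 + 2(-1) - 2(4) - 3(0) = -9 ✓
  (2) x = 1, target 1 ✓ (first branch holds)
  (3) 0 > -1 ✓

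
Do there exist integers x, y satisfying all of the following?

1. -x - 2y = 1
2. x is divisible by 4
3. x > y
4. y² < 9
No

A contradictory subset is {-x - 2y = 1, x is divisible by 4}. No integer assignment can satisfy these jointly:

  - -x - 2y = 1: is a linear equation tying the variables together
  - x is divisible by 4: restricts x to multiples of 4

Modular obstruction: writing x = 4x', every remaining term of the linear equation is divisible by 2, so the left side is ≡ 0 (mod 2); but the right side 1 ≡ 1 (mod 2). No integers can satisfy it.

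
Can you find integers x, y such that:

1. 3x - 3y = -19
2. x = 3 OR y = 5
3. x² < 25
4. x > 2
No

Even the single constraint (3x - 3y = -19) is infeasible over the integers.

  - 3x - 3y = -19: every term on the left is divisible by 3, so the LHS ≡ 0 (mod 3), but the RHS -19 is not — no integer solution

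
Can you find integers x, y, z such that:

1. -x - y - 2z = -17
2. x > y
Yes

Take x = 0, y = -1, z = 9. Substituting into each constraint:
  (1) 0 + 1 - 2(9) = -17 ✓
  (2) 0 > -1 ✓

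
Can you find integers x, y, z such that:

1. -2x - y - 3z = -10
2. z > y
Yes

Take x = 6, y = -2, z = 0. Substituting into each constraint:
  (1) -2(6) + 2 - 3(0) = -10 ✓
  (2) 0 > -2 ✓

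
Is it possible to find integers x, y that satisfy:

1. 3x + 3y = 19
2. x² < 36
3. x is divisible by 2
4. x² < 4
No

Even the single constraint (3x + 3y = 19) is infeasible over the integers.

  - 3x + 3y = 19: every term on the left is divisible by 3, so the LHS ≡ 0 (mod 3), but the RHS 19 is not — no integer solution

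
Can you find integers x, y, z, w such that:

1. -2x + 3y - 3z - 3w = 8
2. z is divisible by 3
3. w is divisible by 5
Yes

Take x = 2, y = 4, z = 0, w = 0. Substituting into each constraint:
  (1) -2(2) + 3(4) - 3(0) - 3(0) = 8 ✓
  (2) 0 = 3 × 0, remainder 0 ✓
  (3) 0 = 5 × 0, remainder 0 ✓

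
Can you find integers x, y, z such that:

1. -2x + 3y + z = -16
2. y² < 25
Yes

Take x = 2, y = -4, z = 0. Substituting into each constraint:
  (1) -2(2) + 3(-4) + 0 = -16 ✓
  (2) y² = (-4)² = 16, and 16 < 25 ✓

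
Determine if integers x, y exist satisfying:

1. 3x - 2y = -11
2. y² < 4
Yes

Take x = -3, y = 1. Substituting into each constraint:
  (1) 3(-3) - 2(1) = -11 ✓
  (2) y² = (1)² = 1, and 1 < 4 ✓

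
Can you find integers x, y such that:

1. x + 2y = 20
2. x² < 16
Yes

Take x = 0, y = 10. Substituting into each constraint:
  (1) 0 + 2(10) = 20 ✓
  (2) x² = (0)² = 0, and 0 < 16 ✓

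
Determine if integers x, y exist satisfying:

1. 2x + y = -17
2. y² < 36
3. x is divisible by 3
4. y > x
Yes

Take x = -6, y = -5. Substituting into each constraint:
  (1) 2(-6) + (-5) = -17 ✓
  (2) y² = (-5)² = 25, and 25 < 36 ✓
  (3) -6 = 3 × -2, remainder 0 ✓
  (4) -5 > -6 ✓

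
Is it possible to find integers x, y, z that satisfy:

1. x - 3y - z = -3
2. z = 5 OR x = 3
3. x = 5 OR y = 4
Yes

Take x = 3, y = 4, z = -6. Substituting into each constraint:
  (1) 3 - 3(4) + 6 = -3 ✓
  (2) x = 3, target 3 ✓ (second branch holds)
  (3) y = 4, target 4 ✓ (second branch holds)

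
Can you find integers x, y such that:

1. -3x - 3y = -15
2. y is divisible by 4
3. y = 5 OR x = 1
Yes

Take x = 1, y = 4. Substituting into each constraint:
  (1) -3(1) - 3(4) = -15 ✓
  (2) 4 = 4 × 1, remainder 0 ✓
  (3) x = 1, target 1 ✓ (second branch holds)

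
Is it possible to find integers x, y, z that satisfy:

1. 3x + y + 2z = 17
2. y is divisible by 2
Yes

Take x = 5, y = 2, z = 0. Substituting into each constraint:
  (1) 3(5) + 2 + 2(0) = 17 ✓
  (2) 2 = 2 × 1, remainder 0 ✓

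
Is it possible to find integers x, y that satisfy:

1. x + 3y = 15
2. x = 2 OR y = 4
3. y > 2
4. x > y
No

A contradictory subset is {x + 3y = 15, x = 2 OR y = 4, x > y}. No integer assignment can satisfy these jointly:

  - x + 3y = 15: is a linear equation tying the variables together
  - x = 2 OR y = 4: forces a choice: either x = 2 or y = 4
  - x > y: bounds one variable relative to another variable

Split on the disjunction (x = 2 OR y = 4):
  • If x = 2: with x = 2, every remaining term of the linear equation is divisible by 3, so the left side is ≡ 0 (mod 3); but the right side 13 ≡ 1 (mod 3). No integers can satisfy it.
  • If y = 4: the equation forces x = 3, giving (y, x) = (4, 3), which violates x > y.
Both branches are infeasible, so the system has no integer solution.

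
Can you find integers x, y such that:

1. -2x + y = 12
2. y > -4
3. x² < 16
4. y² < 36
No

A contradictory subset is {-2x + y = 12, x² < 16, y² < 36}. No integer assignment can satisfy these jointly:

  - -2x + y = 12: is a linear equation tying the variables together
  - x² < 16: restricts x to |x| ≤ 3
  - y² < 36: restricts y to |y| ≤ 5

Range argument: with x ∈ [-3, 3], y ∈ [-5, 5], the left side of the equation is at most 11, but the right side is 12 > 11. No integer solution exists.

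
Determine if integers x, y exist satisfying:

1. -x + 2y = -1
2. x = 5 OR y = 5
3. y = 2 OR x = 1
Yes

Take x = 5, y = 2. Substituting into each constraint:
  (1) (-5) + 2(2) = -1 ✓
  (2) x = 5, target 5 ✓ (first branch holds)
  (3) y = 2, target 2 ✓ (first branch holds)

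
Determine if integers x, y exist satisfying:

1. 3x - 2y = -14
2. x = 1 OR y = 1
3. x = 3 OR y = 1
Yes

Take x = -4, y = 1. Substituting into each constraint:
  (1) 3(-4) - 2(1) = -14 ✓
  (2) y = 1, target 1 ✓ (second branch holds)
  (3) y = 1, target 1 ✓ (second branch holds)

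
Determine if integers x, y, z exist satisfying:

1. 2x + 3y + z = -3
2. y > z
Yes

Take x = -1, y = 0, z = -1. Substituting into each constraint:
  (1) 2(-1) + 3(0) + (-1) = -3 ✓
  (2) 0 > -1 ✓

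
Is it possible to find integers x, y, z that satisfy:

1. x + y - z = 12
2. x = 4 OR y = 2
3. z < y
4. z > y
No

A contradictory subset is {z < y, z > y}. No integer assignment can satisfy these jointly:

  - z < y: bounds one variable relative to another variable
  - z > y: bounds one variable relative to another variable

Direct contradiction: y > z and z > y cannot both hold.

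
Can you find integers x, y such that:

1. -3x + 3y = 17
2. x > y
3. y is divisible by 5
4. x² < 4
No

Even the single constraint (-3x + 3y = 17) is infeasible over the integers.

  - -3x + 3y = 17: every term on the left is divisible by 3, so the LHS ≡ 0 (mod 3), but the RHS 17 is not — no integer solution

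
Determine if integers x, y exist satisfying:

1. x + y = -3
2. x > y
Yes

Take x = -1, y = -2. Substituting into each constraint:
  (1) (-1) + (-2) = -3 ✓
  (2) -1 > -2 ✓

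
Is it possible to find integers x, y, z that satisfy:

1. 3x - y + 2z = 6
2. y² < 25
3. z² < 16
Yes

Take x = 2, y = 0, z = 0. Substituting into each constraint:
  (1) 3(2) + 0 + 2(0) = 6 ✓
  (2) y² = (0)² = 0, and 0 < 25 ✓
  (3) z² = (0)² = 0, and 0 < 16 ✓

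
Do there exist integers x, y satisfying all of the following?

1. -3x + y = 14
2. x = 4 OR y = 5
Yes

Take x = -3, y = 5. Substituting into each constraint:
  (1) -3(-3) + 5 = 14 ✓
  (2) y = 5, target 5 ✓ (second branch holds)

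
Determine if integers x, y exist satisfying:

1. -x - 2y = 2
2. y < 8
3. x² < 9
Yes

Take x = -2, y = 0. Substituting into each constraint:
  (1) 2 - 2(0) = 2 ✓
  (2) 0 < 8 ✓
  (3) x² = (-2)² = 4, and 4 < 9 ✓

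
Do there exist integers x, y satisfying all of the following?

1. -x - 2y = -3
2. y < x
Yes

Take x = 3, y = 0. Substituting into each constraint:
  (1) (-3) - 2(0) = -3 ✓
  (2) 0 < 3 ✓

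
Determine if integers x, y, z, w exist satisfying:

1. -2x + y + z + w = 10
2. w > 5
Yes

Take x = 0, y = 4, z = 0, w = 6. Substituting into each constraint:
  (1) -2(0) + 4 + 0 + 6 = 10 ✓
  (2) 6 > 5 ✓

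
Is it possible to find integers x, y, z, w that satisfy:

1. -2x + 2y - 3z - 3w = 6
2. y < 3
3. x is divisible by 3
Yes

Take x = 0, y = 0, z = 0, w = -2. Substituting into each constraint:
  (1) -2(0) + 2(0) - 3(0) - 3(-2) = 6 ✓
  (2) 0 < 3 ✓
  (3) 0 = 3 × 0, remainder 0 ✓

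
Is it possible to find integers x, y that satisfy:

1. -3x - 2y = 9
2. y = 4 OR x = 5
Yes

Take x = 5, y = -12. Substituting into each constraint:
  (1) -3(5) - 2(-12) = 9 ✓
  (2) x = 5, target 5 ✓ (second branch holds)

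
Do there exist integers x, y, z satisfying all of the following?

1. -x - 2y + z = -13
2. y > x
Yes

Take x = 0, y = 1, z = -11. Substituting into each constraint:
  (1) 0 - 2(1) + (-11) = -13 ✓
  (2) 1 > 0 ✓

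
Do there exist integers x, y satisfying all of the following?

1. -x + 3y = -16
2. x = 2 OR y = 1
Yes

Take x = 19, y = 1. Substituting into each constraint:
  (1) (-19) + 3(1) = -16 ✓
  (2) y = 1, target 1 ✓ (second branch holds)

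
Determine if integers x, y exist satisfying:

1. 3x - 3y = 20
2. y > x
No

Even the single constraint (3x - 3y = 20) is infeasible over the integers.

  - 3x - 3y = 20: every term on the left is divisible by 3, so the LHS ≡ 0 (mod 3), but the RHS 20 is not — no integer solution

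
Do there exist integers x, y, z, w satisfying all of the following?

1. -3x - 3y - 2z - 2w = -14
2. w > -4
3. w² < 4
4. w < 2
Yes

Take x = 0, y = 0, z = 6, w = 1. Substituting into each constraint:
  (1) -3(0) - 3(0) - 2(6) - 2(1) = -14 ✓
  (2) 1 > -4 ✓
  (3) w² = (1)² = 1, and 1 < 4 ✓
  (4) 1 < 2 ✓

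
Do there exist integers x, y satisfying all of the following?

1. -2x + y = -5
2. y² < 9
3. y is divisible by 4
No

A contradictory subset is {-2x + y = -5, y is divisible by 4}. No integer assignment can satisfy these jointly:

  - -2x + y = -5: is a linear equation tying the variables together
  - y is divisible by 4: restricts y to multiples of 4

Modular obstruction: writing y = 4y', every remaining term of the linear equation is divisible by 2, so the left side is ≡ 0 (mod 2); but the right side -5 ≡ 1 (mod 2). No integers can satisfy it.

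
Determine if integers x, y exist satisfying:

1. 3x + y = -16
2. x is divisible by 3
Yes

Take x = 0, y = -16. Substituting into each constraint:
  (1) 3(0) + (-16) = -16 ✓
  (2) 0 = 3 × 0, remainder 0 ✓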